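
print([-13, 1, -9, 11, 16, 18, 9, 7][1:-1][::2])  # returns [1, 11, 18]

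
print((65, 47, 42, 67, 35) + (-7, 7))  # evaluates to (65, 47, 42, 67, 35, -7, 7)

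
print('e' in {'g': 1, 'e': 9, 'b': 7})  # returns True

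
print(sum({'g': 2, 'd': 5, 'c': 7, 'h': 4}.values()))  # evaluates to 18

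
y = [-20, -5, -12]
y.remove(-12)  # [-20, -5]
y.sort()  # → [-20, -5]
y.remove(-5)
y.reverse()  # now [-20]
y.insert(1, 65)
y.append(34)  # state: [-20, 65, 34]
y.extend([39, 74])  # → [-20, 65, 34, 39, 74]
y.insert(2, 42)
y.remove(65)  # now [-20, 42, 34, 39, 74]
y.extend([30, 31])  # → [-20, 42, 34, 39, 74, 30, 31]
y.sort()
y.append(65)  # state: [-20, 30, 31, 34, 39, 42, 74, 65]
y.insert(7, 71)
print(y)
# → [-20, 30, 31, 34, 39, 42, 74, 71, 65]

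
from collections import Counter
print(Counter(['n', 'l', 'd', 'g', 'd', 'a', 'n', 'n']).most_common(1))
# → [('n', 3)]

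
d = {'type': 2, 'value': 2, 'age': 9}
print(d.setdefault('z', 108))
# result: 108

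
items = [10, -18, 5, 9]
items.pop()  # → 9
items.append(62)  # [10, -18, 5, 62]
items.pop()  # 62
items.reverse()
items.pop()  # 10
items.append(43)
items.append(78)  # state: [5, -18, 43, 78]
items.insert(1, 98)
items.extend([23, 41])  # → [5, 98, -18, 43, 78, 23, 41]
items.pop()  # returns 41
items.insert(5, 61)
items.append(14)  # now [5, 98, -18, 43, 78, 61, 23, 14]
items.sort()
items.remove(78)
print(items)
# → [-18, 5, 14, 23, 43, 61, 98]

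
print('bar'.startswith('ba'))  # True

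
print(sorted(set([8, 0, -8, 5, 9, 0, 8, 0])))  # [-8, 0, 5, 8, 9]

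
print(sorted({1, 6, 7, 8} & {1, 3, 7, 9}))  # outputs [1, 7]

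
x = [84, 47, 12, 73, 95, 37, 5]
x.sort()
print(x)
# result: [5, 12, 37, 47, 73, 84, 95]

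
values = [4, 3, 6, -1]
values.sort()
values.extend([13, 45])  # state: [-1, 3, 4, 6, 13, 45]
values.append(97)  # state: [-1, 3, 4, 6, 13, 45, 97]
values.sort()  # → [-1, 3, 4, 6, 13, 45, 97]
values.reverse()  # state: [97, 45, 13, 6, 4, 3, -1]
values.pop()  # -1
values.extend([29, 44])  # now [97, 45, 13, 6, 4, 3, 29, 44]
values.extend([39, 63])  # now [97, 45, 13, 6, 4, 3, 29, 44, 39, 63]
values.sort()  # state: [3, 4, 6, 13, 29, 39, 44, 45, 63, 97]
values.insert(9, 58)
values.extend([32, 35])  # [3, 4, 6, 13, 29, 39, 44, 45, 63, 58, 97, 32, 35]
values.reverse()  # [35, 32, 97, 58, 63, 45, 44, 39, 29, 13, 6, 4, 3]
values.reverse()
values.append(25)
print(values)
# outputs [3, 4, 6, 13, 29, 39, 44, 45, 63, 58, 97, 32, 35, 25]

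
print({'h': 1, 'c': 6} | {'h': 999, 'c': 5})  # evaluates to {'h': 999, 'c': 5}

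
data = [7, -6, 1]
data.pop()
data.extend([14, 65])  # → [7, -6, 14, 65]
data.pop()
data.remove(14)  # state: [7, -6]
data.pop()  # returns -6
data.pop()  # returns 7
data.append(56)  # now [56]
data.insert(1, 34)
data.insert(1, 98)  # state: [56, 98, 34]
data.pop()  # 34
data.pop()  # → 98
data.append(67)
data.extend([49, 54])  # [56, 67, 49, 54]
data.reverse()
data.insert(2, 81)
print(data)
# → [54, 49, 81, 67, 56]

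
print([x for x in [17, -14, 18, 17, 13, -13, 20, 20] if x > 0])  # [17, 18, 17, 13, 20, 20]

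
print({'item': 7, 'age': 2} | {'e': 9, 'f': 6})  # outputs {'item': 7, 'age': 2, 'e': 9, 'f': 6}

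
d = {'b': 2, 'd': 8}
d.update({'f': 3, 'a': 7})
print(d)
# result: {'b': 2, 'd': 8, 'f': 3, 'a': 7}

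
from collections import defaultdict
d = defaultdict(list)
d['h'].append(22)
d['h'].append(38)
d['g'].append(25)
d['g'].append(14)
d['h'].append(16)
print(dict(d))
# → {'h': [22, 38, 16], 'g': [25, 14]}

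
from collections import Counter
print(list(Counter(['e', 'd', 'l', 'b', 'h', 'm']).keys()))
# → ['e', 'd', 'l', 'b', 'h', 'm']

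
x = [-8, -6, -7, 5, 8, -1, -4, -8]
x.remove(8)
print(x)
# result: [-8, -6, -7, 5, -1, -4, -8]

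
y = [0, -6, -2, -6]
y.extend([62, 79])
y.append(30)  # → [0, -6, -2, -6, 62, 79, 30]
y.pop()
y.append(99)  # [0, -6, -2, -6, 62, 79, 99]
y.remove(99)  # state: [0, -6, -2, -6, 62, 79]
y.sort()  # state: [-6, -6, -2, 0, 62, 79]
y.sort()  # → [-6, -6, -2, 0, 62, 79]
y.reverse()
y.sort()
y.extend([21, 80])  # [-6, -6, -2, 0, 62, 79, 21, 80]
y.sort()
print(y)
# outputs [-6, -6, -2, 0, 21, 62, 79, 80]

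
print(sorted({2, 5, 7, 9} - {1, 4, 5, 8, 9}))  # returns [2, 7]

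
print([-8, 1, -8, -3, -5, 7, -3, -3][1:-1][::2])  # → [1, -3, 7]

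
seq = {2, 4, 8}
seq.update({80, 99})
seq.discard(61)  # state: {2, 4, 8, 80, 99}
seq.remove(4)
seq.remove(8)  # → {2, 80, 99}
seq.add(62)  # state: {2, 62, 80, 99}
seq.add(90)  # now {2, 62, 80, 90, 99}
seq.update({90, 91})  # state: {2, 62, 80, 90, 91, 99}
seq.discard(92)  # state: {2, 62, 80, 90, 91, 99}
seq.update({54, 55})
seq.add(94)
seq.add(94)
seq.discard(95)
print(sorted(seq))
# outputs [2, 54, 55, 62, 80, 90, 91, 94, 99]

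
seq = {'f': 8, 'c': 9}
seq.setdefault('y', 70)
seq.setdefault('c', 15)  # 9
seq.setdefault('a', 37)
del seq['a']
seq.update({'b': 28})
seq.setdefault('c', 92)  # 9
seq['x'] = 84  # {'f': 8, 'c': 9, 'y': 70, 'b': 28, 'x': 84}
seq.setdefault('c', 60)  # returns 9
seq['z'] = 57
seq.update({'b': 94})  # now {'f': 8, 'c': 9, 'y': 70, 'b': 94, 'x': 84, 'z': 57}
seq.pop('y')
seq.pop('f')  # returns 8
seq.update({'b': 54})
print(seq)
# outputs {'c': 9, 'b': 54, 'x': 84, 'z': 57}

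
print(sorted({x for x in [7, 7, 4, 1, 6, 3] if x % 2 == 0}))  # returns [4, 6]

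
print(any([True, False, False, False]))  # True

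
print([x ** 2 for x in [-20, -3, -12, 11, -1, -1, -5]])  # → [400, 9, 144, 121, 1, 1, 25]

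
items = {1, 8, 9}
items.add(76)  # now {1, 8, 9, 76}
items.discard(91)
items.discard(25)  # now {1, 8, 9, 76}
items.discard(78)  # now {1, 8, 9, 76}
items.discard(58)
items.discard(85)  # {1, 8, 9, 76}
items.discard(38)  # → {1, 8, 9, 76}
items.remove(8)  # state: {1, 9, 76}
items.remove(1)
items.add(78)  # {9, 76, 78}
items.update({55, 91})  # {9, 55, 76, 78, 91}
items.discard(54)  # {9, 55, 76, 78, 91}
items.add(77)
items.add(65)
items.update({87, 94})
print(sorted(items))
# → [9, 55, 65, 76, 77, 78, 87, 91, 94]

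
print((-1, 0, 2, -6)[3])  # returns -6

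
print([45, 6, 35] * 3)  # [45, 6, 35, 45, 6, 35, 45, 6, 35]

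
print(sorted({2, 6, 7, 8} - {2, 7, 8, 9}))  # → [6]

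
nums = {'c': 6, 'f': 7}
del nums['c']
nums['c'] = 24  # {'f': 7, 'c': 24}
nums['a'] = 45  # {'f': 7, 'c': 24, 'a': 45}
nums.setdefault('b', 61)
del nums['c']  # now {'f': 7, 'a': 45, 'b': 61}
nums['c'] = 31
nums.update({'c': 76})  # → {'f': 7, 'a': 45, 'b': 61, 'c': 76}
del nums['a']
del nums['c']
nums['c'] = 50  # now {'f': 7, 'b': 61, 'c': 50}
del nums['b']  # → {'f': 7, 'c': 50}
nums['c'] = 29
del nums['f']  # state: {'c': 29}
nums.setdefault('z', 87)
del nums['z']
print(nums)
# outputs {'c': 29}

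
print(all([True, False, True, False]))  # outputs False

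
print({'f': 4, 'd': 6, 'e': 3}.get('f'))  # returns 4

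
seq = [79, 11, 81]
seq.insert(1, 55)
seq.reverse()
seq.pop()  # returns 79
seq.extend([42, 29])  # [81, 11, 55, 42, 29]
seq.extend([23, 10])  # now [81, 11, 55, 42, 29, 23, 10]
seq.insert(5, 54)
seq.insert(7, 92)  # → [81, 11, 55, 42, 29, 54, 23, 92, 10]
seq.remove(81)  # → [11, 55, 42, 29, 54, 23, 92, 10]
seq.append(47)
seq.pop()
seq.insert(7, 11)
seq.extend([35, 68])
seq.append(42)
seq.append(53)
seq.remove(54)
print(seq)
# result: [11, 55, 42, 29, 23, 92, 11, 10, 35, 68, 42, 53]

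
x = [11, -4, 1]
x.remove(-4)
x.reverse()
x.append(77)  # [1, 11, 77]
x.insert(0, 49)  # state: [49, 1, 11, 77]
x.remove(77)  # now [49, 1, 11]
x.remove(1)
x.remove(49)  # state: [11]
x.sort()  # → [11]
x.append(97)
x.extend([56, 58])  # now [11, 97, 56, 58]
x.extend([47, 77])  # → [11, 97, 56, 58, 47, 77]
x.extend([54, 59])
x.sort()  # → [11, 47, 54, 56, 58, 59, 77, 97]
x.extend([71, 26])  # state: [11, 47, 54, 56, 58, 59, 77, 97, 71, 26]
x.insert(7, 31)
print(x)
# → [11, 47, 54, 56, 58, 59, 77, 31, 97, 71, 26]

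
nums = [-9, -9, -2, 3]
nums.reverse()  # [3, -2, -9, -9]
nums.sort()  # [-9, -9, -2, 3]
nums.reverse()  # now [3, -2, -9, -9]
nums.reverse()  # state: [-9, -9, -2, 3]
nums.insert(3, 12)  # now [-9, -9, -2, 12, 3]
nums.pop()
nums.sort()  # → [-9, -9, -2, 12]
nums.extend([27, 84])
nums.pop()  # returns 84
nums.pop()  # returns 27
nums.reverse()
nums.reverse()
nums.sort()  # [-9, -9, -2, 12]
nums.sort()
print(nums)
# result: [-9, -9, -2, 12]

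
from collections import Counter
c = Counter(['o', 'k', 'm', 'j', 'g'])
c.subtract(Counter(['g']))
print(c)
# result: Counter({'o': 1, 'k': 1, 'm': 1, 'j': 1, 'g': 0})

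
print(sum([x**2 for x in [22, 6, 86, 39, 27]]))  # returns 10166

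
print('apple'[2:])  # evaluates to ple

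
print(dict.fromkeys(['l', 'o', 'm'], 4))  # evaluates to {'l': 4, 'o': 4, 'm': 4}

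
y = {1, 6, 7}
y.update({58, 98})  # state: {1, 6, 7, 58, 98}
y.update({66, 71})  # {1, 6, 7, 58, 66, 71, 98}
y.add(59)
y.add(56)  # {1, 6, 7, 56, 58, 59, 66, 71, 98}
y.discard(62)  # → {1, 6, 7, 56, 58, 59, 66, 71, 98}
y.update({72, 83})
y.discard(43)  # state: {1, 6, 7, 56, 58, 59, 66, 71, 72, 83, 98}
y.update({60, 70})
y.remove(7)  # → {1, 6, 56, 58, 59, 60, 66, 70, 71, 72, 83, 98}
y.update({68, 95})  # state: {1, 6, 56, 58, 59, 60, 66, 68, 70, 71, 72, 83, 95, 98}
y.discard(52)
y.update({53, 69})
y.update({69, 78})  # {1, 6, 53, 56, 58, 59, 60, 66, 68, 69, 70, 71, 72, 78, 83, 95, 98}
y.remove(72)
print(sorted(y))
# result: [1, 6, 53, 56, 58, 59, 60, 66, 68, 69, 70, 71, 78, 83, 95, 98]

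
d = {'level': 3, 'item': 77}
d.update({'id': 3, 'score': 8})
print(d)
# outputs {'level': 3, 'item': 77, 'id': 3, 'score': 8}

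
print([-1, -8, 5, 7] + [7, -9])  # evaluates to [-1, -8, 5, 7, 7, -9]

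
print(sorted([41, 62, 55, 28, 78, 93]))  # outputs [28, 41, 55, 62, 78, 93]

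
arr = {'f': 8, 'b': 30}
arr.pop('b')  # 30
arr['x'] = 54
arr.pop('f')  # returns 8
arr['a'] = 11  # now {'x': 54, 'a': 11}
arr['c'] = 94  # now {'x': 54, 'a': 11, 'c': 94}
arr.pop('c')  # 94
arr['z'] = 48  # {'x': 54, 'a': 11, 'z': 48}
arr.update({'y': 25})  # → {'x': 54, 'a': 11, 'z': 48, 'y': 25}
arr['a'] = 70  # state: {'x': 54, 'a': 70, 'z': 48, 'y': 25}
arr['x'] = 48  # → {'x': 48, 'a': 70, 'z': 48, 'y': 25}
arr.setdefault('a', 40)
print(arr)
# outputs {'x': 48, 'a': 70, 'z': 48, 'y': 25}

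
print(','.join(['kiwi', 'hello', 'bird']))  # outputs kiwi,hello,bird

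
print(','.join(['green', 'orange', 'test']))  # green,orange,test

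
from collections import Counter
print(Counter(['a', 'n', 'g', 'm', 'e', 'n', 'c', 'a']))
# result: Counter({'a': 2, 'n': 2, 'g': 1, 'm': 1, 'e': 1, 'c': 1})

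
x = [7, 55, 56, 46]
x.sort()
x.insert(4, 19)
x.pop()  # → 19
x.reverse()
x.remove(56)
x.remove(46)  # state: [55, 7]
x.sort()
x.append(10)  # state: [7, 55, 10]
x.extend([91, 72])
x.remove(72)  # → [7, 55, 10, 91]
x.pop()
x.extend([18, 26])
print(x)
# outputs [7, 55, 10, 18, 26]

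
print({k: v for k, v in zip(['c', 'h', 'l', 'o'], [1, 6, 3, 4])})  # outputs {'c': 1, 'h': 6, 'l': 3, 'o': 4}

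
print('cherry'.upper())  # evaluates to CHERRY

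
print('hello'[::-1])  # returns olleh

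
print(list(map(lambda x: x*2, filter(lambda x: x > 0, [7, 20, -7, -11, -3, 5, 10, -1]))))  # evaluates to [14, 40, 10, 20]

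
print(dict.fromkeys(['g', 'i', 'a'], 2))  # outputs {'g': 2, 'i': 2, 'a': 2}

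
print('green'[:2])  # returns gr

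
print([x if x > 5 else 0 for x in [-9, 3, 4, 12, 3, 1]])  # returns [0, 0, 0, 12, 0, 0]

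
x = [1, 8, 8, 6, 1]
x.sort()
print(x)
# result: [1, 1, 6, 8, 8]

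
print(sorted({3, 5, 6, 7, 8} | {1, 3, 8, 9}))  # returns [1, 3, 5, 6, 7, 8, 9]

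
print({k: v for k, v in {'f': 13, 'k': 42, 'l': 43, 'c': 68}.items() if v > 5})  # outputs {'f': 13, 'k': 42, 'l': 43, 'c': 68}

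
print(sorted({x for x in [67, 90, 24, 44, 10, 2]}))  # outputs [2, 10, 24, 44, 67, 90]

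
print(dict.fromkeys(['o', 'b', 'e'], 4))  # {'o': 4, 'b': 4, 'e': 4}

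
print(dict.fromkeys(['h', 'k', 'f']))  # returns {'h': None, 'k': None, 'f': None}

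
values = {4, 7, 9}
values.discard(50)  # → {4, 7, 9}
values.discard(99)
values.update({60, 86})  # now {4, 7, 9, 60, 86}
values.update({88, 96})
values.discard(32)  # {4, 7, 9, 60, 86, 88, 96}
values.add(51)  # {4, 7, 9, 51, 60, 86, 88, 96}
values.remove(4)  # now {7, 9, 51, 60, 86, 88, 96}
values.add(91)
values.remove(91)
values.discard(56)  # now {7, 9, 51, 60, 86, 88, 96}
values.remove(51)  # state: {7, 9, 60, 86, 88, 96}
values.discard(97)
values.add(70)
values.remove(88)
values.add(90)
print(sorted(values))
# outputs [7, 9, 60, 70, 86, 90, 96]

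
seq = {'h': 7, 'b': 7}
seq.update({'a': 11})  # {'h': 7, 'b': 7, 'a': 11}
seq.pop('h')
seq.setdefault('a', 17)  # 11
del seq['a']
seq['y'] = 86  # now {'b': 7, 'y': 86}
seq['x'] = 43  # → {'b': 7, 'y': 86, 'x': 43}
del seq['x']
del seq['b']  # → {'y': 86}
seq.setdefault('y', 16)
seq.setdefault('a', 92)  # 92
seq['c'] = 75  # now {'y': 86, 'a': 92, 'c': 75}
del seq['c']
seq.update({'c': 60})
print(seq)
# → {'y': 86, 'a': 92, 'c': 60}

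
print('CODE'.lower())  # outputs code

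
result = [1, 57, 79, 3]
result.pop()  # 3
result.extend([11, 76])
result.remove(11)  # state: [1, 57, 79, 76]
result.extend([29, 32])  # [1, 57, 79, 76, 29, 32]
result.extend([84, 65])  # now [1, 57, 79, 76, 29, 32, 84, 65]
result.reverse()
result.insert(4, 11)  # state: [65, 84, 32, 29, 11, 76, 79, 57, 1]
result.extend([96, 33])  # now [65, 84, 32, 29, 11, 76, 79, 57, 1, 96, 33]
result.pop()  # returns 33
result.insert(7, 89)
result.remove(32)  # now [65, 84, 29, 11, 76, 79, 89, 57, 1, 96]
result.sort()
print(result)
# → [1, 11, 29, 57, 65, 76, 79, 84, 89, 96]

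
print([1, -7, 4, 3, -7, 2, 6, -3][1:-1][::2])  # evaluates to [-7, 3, 2]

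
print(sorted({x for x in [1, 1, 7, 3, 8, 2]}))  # [1, 2, 3, 7, 8]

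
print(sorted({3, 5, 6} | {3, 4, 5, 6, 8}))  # [3, 4, 5, 6, 8]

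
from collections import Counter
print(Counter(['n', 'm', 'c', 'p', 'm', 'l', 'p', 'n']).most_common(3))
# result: [('n', 2), ('m', 2), ('p', 2)]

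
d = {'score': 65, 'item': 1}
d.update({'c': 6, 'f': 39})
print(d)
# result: {'score': 65, 'item': 1, 'c': 6, 'f': 39}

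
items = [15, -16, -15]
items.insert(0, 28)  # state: [28, 15, -16, -15]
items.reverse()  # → [-15, -16, 15, 28]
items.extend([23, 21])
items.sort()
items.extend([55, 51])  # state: [-16, -15, 15, 21, 23, 28, 55, 51]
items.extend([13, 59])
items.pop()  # 59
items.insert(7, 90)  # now [-16, -15, 15, 21, 23, 28, 55, 90, 51, 13]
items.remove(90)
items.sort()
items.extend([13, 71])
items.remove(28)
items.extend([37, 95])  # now [-16, -15, 13, 15, 21, 23, 51, 55, 13, 71, 37, 95]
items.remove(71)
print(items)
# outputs [-16, -15, 13, 15, 21, 23, 51, 55, 13, 37, 95]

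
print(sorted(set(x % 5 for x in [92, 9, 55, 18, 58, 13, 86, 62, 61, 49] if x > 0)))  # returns [0, 1, 2, 3, 4]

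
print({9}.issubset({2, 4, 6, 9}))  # True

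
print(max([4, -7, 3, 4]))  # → 4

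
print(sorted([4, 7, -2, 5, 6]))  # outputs [-2, 4, 5, 6, 7]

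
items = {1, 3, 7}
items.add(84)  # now {1, 3, 7, 84}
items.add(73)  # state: {1, 3, 7, 73, 84}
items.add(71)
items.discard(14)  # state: {1, 3, 7, 71, 73, 84}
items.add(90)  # {1, 3, 7, 71, 73, 84, 90}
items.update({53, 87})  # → {1, 3, 7, 53, 71, 73, 84, 87, 90}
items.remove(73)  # {1, 3, 7, 53, 71, 84, 87, 90}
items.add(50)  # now {1, 3, 7, 50, 53, 71, 84, 87, 90}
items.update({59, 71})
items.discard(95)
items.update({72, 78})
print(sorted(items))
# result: [1, 3, 7, 50, 53, 59, 71, 72, 78, 84, 87, 90]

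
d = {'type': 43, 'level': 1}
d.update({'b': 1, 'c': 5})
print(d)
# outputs {'type': 43, 'level': 1, 'b': 1, 'c': 5}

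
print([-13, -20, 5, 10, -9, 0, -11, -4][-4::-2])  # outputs [-9, 5, -13]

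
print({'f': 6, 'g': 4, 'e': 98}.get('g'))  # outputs 4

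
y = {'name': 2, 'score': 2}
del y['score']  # {'name': 2}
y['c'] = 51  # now {'name': 2, 'c': 51}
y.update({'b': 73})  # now {'name': 2, 'c': 51, 'b': 73}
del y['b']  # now {'name': 2, 'c': 51}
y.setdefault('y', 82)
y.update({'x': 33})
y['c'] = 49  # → {'name': 2, 'c': 49, 'y': 82, 'x': 33}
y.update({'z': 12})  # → {'name': 2, 'c': 49, 'y': 82, 'x': 33, 'z': 12}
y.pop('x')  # 33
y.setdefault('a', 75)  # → 75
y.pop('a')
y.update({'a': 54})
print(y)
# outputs {'name': 2, 'c': 49, 'y': 82, 'z': 12, 'a': 54}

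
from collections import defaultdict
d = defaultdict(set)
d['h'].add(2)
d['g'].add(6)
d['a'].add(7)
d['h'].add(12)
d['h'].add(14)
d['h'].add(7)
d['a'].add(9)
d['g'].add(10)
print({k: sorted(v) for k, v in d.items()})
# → {'h': [2, 7, 12, 14], 'g': [6, 10], 'a': [7, 9]}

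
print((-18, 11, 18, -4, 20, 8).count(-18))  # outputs 1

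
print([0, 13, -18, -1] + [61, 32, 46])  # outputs [0, 13, -18, -1, 61, 32, 46]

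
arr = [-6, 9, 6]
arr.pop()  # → 6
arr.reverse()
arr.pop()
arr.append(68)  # [9, 68]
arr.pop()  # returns 68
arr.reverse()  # [9]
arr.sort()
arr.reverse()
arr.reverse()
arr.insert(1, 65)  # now [9, 65]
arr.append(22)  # [9, 65, 22]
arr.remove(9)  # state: [65, 22]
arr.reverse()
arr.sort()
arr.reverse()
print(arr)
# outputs [65, 22]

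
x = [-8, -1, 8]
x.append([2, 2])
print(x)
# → [-8, -1, 8, [2, 2]]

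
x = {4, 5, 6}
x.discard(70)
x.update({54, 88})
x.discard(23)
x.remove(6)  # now {4, 5, 54, 88}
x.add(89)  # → {4, 5, 54, 88, 89}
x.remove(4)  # {5, 54, 88, 89}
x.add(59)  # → {5, 54, 59, 88, 89}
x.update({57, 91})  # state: {5, 54, 57, 59, 88, 89, 91}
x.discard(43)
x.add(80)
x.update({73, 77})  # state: {5, 54, 57, 59, 73, 77, 80, 88, 89, 91}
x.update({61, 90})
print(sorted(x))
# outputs [5, 54, 57, 59, 61, 73, 77, 80, 88, 89, 90, 91]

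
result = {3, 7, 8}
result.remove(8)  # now {3, 7}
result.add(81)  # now {3, 7, 81}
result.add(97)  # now {3, 7, 81, 97}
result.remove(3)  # {7, 81, 97}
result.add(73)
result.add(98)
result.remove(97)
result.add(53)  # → {7, 53, 73, 81, 98}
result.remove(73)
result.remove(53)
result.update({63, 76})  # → {7, 63, 76, 81, 98}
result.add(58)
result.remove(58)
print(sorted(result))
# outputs [7, 63, 76, 81, 98]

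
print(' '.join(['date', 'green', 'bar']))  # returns date green bar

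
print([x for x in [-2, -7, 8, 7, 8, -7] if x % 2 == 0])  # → [-2, 8, 8]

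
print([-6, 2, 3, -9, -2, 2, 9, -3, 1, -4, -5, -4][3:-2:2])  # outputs [-9, 2, -3, -4]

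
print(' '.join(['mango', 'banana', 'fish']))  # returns mango banana fish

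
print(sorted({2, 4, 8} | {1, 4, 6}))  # [1, 2, 4, 6, 8]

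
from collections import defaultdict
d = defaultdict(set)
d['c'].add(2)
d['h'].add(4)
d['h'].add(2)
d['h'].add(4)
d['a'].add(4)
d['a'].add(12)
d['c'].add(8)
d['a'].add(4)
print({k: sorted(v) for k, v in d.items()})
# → {'c': [2, 8], 'h': [2, 4], 'a': [4, 12]}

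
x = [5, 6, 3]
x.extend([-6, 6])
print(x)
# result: [5, 6, 3, -6, 6]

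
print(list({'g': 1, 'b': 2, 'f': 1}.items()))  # [('g', 1), ('b', 2), ('f', 1)]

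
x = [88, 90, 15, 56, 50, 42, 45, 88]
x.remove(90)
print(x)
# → [88, 15, 56, 50, 42, 45, 88]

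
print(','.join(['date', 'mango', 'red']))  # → date,mango,red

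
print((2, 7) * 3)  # (2, 7, 2, 7, 2, 7)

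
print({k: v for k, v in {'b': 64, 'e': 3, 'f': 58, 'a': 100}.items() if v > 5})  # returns {'b': 64, 'f': 58, 'a': 100}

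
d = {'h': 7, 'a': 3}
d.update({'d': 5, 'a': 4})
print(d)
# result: {'h': 7, 'a': 4, 'd': 5}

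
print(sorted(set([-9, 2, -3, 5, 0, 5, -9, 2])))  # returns [-9, -3, 0, 2, 5]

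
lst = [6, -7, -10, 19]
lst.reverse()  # [19, -10, -7, 6]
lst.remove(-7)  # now [19, -10, 6]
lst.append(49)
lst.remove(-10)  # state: [19, 6, 49]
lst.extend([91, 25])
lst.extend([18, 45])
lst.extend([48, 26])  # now [19, 6, 49, 91, 25, 18, 45, 48, 26]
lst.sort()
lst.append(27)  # [6, 18, 19, 25, 26, 45, 48, 49, 91, 27]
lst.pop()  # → 27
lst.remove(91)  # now [6, 18, 19, 25, 26, 45, 48, 49]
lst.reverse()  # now [49, 48, 45, 26, 25, 19, 18, 6]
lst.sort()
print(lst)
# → [6, 18, 19, 25, 26, 45, 48, 49]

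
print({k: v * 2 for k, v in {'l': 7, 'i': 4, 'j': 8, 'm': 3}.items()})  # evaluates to {'l': 14, 'i': 8, 'j': 16, 'm': 6}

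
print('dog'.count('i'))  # 0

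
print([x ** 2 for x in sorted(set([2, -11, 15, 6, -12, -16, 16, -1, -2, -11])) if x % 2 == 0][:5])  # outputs [256, 144, 4, 4, 36]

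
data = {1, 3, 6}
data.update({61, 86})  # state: {1, 3, 6, 61, 86}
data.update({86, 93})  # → {1, 3, 6, 61, 86, 93}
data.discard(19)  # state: {1, 3, 6, 61, 86, 93}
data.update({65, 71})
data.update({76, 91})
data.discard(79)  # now {1, 3, 6, 61, 65, 71, 76, 86, 91, 93}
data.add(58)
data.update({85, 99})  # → {1, 3, 6, 58, 61, 65, 71, 76, 85, 86, 91, 93, 99}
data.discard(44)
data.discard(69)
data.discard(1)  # {3, 6, 58, 61, 65, 71, 76, 85, 86, 91, 93, 99}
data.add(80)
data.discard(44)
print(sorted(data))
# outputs [3, 6, 58, 61, 65, 71, 76, 80, 85, 86, 91, 93, 99]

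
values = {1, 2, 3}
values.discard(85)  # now {1, 2, 3}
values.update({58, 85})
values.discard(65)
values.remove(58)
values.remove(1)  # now {2, 3, 85}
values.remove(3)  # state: {2, 85}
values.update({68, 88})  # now {2, 68, 85, 88}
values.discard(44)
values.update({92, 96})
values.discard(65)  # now {2, 68, 85, 88, 92, 96}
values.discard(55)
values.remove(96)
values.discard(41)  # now {2, 68, 85, 88, 92}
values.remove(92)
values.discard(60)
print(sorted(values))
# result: [2, 68, 85, 88]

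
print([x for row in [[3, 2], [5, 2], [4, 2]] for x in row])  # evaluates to [3, 2, 5, 2, 4, 2]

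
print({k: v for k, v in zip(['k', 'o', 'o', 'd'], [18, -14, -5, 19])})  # {'k': 18, 'o': -5, 'd': 19}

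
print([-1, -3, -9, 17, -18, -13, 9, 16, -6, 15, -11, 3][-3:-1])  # [15, -11]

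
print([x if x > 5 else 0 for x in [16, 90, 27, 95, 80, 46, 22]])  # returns [16, 90, 27, 95, 80, 46, 22]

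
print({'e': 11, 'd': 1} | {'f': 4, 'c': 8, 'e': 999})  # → {'e': 999, 'd': 1, 'f': 4, 'c': 8}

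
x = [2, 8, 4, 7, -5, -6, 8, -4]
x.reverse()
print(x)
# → [-4, 8, -6, -5, 7, 4, 8, 2]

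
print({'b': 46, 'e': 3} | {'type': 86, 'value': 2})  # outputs {'b': 46, 'e': 3, 'type': 86, 'value': 2}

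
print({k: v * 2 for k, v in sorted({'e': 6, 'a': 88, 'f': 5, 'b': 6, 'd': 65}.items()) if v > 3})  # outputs {'a': 176, 'b': 12, 'd': 130, 'e': 12, 'f': 10}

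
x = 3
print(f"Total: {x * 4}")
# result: Total: 12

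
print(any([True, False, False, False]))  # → True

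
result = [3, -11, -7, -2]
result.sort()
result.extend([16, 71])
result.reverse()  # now [71, 16, 3, -2, -7, -11]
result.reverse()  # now [-11, -7, -2, 3, 16, 71]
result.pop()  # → 71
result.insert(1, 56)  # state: [-11, 56, -7, -2, 3, 16]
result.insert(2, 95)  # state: [-11, 56, 95, -7, -2, 3, 16]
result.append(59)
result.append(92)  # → [-11, 56, 95, -7, -2, 3, 16, 59, 92]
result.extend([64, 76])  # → [-11, 56, 95, -7, -2, 3, 16, 59, 92, 64, 76]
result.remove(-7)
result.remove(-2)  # [-11, 56, 95, 3, 16, 59, 92, 64, 76]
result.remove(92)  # [-11, 56, 95, 3, 16, 59, 64, 76]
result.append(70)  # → [-11, 56, 95, 3, 16, 59, 64, 76, 70]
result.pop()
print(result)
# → [-11, 56, 95, 3, 16, 59, 64, 76]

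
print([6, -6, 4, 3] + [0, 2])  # [6, -6, 4, 3, 0, 2]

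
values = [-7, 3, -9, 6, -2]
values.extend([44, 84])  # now [-7, 3, -9, 6, -2, 44, 84]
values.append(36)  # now [-7, 3, -9, 6, -2, 44, 84, 36]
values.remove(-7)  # [3, -9, 6, -2, 44, 84, 36]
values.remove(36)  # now [3, -9, 6, -2, 44, 84]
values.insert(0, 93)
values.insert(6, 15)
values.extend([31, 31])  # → [93, 3, -9, 6, -2, 44, 15, 84, 31, 31]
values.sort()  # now [-9, -2, 3, 6, 15, 31, 31, 44, 84, 93]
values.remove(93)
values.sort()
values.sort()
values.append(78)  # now [-9, -2, 3, 6, 15, 31, 31, 44, 84, 78]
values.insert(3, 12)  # [-9, -2, 3, 12, 6, 15, 31, 31, 44, 84, 78]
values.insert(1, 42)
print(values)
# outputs [-9, 42, -2, 3, 12, 6, 15, 31, 31, 44, 84, 78]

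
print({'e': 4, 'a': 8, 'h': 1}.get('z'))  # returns None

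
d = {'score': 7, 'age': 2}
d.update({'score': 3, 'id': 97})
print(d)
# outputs {'score': 3, 'age': 2, 'id': 97}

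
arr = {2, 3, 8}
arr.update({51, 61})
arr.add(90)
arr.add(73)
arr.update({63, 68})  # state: {2, 3, 8, 51, 61, 63, 68, 73, 90}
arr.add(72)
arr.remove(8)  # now {2, 3, 51, 61, 63, 68, 72, 73, 90}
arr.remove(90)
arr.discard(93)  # {2, 3, 51, 61, 63, 68, 72, 73}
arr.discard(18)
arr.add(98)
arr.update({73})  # {2, 3, 51, 61, 63, 68, 72, 73, 98}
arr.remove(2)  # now {3, 51, 61, 63, 68, 72, 73, 98}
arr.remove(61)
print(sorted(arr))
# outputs [3, 51, 63, 68, 72, 73, 98]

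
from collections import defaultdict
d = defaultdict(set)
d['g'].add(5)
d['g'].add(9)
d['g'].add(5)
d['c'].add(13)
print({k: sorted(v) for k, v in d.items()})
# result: {'g': [5, 9], 'c': [13]}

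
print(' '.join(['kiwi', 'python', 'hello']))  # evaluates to kiwi python hello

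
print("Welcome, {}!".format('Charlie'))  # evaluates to Welcome, Charlie!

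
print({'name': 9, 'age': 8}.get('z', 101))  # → 101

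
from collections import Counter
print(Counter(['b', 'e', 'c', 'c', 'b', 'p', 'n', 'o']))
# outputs Counter({'b': 2, 'c': 2, 'e': 1, 'p': 1, 'n': 1, 'o': 1})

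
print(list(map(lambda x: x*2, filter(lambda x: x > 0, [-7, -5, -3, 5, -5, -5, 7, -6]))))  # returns [10, 14]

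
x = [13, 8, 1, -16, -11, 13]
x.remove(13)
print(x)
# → [8, 1, -16, -11, 13]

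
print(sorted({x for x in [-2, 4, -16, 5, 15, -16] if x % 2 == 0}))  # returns [-16, -2, 4]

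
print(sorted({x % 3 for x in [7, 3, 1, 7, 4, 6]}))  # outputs [0, 1]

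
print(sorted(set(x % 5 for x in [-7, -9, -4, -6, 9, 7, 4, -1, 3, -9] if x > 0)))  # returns [2, 3, 4]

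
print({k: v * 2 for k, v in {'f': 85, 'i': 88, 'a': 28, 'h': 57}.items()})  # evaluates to {'f': 170, 'i': 176, 'a': 56, 'h': 114}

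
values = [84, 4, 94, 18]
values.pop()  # 18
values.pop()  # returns 94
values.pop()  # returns 4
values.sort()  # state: [84]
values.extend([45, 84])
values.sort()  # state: [45, 84, 84]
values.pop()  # 84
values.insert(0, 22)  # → [22, 45, 84]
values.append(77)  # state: [22, 45, 84, 77]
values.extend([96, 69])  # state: [22, 45, 84, 77, 96, 69]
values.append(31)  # [22, 45, 84, 77, 96, 69, 31]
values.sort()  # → [22, 31, 45, 69, 77, 84, 96]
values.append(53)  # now [22, 31, 45, 69, 77, 84, 96, 53]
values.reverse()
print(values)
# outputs [53, 96, 84, 77, 69, 45, 31, 22]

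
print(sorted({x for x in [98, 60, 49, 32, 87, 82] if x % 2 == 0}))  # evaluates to [32, 60, 82, 98]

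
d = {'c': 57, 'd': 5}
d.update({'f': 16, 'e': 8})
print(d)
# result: {'c': 57, 'd': 5, 'f': 16, 'e': 8}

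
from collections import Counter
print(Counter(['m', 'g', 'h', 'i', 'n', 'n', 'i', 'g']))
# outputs Counter({'g': 2, 'i': 2, 'n': 2, 'm': 1, 'h': 1})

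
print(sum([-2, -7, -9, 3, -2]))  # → -17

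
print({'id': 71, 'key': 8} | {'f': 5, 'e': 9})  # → {'id': 71, 'key': 8, 'f': 5, 'e': 9}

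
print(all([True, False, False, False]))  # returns False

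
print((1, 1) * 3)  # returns (1, 1, 1, 1, 1, 1)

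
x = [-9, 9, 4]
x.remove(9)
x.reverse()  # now [4, -9]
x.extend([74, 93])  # [4, -9, 74, 93]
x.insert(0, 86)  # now [86, 4, -9, 74, 93]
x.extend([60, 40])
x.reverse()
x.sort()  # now [-9, 4, 40, 60, 74, 86, 93]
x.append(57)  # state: [-9, 4, 40, 60, 74, 86, 93, 57]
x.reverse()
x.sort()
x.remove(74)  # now [-9, 4, 40, 57, 60, 86, 93]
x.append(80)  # [-9, 4, 40, 57, 60, 86, 93, 80]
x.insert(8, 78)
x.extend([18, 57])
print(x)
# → [-9, 4, 40, 57, 60, 86, 93, 80, 78, 18, 57]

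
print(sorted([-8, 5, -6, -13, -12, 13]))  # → [-13, -12, -8, -6, 5, 13]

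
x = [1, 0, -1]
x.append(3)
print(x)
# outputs [1, 0, -1, 3]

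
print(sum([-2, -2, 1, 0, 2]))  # -1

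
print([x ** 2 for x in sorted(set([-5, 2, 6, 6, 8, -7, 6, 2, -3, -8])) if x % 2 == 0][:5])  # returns [64, 4, 36, 64]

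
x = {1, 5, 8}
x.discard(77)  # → {1, 5, 8}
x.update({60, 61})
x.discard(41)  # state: {1, 5, 8, 60, 61}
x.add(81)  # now {1, 5, 8, 60, 61, 81}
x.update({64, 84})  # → {1, 5, 8, 60, 61, 64, 81, 84}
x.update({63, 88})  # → {1, 5, 8, 60, 61, 63, 64, 81, 84, 88}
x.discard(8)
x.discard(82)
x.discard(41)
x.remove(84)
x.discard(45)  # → {1, 5, 60, 61, 63, 64, 81, 88}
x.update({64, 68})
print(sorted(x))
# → [1, 5, 60, 61, 63, 64, 68, 81, 88]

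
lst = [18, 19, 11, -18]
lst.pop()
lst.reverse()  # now [11, 19, 18]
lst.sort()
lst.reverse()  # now [19, 18, 11]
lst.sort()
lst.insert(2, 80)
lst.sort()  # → [11, 18, 19, 80]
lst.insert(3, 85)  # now [11, 18, 19, 85, 80]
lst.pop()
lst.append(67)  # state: [11, 18, 19, 85, 67]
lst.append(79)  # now [11, 18, 19, 85, 67, 79]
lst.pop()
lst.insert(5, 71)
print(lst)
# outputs [11, 18, 19, 85, 67, 71]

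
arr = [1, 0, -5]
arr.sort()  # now [-5, 0, 1]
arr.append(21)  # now [-5, 0, 1, 21]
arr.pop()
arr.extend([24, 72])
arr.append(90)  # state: [-5, 0, 1, 24, 72, 90]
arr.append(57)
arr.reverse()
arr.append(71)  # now [57, 90, 72, 24, 1, 0, -5, 71]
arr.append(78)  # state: [57, 90, 72, 24, 1, 0, -5, 71, 78]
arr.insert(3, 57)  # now [57, 90, 72, 57, 24, 1, 0, -5, 71, 78]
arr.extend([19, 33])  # [57, 90, 72, 57, 24, 1, 0, -5, 71, 78, 19, 33]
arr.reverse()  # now [33, 19, 78, 71, -5, 0, 1, 24, 57, 72, 90, 57]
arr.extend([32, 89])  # [33, 19, 78, 71, -5, 0, 1, 24, 57, 72, 90, 57, 32, 89]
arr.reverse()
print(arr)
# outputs [89, 32, 57, 90, 72, 57, 24, 1, 0, -5, 71, 78, 19, 33]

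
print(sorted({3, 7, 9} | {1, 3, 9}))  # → [1, 3, 7, 9]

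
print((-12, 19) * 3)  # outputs (-12, 19, -12, 19, -12, 19)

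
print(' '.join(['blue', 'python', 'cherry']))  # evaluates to blue python cherry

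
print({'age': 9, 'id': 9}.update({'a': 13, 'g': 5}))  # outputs None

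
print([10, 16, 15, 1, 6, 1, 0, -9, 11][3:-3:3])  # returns [1]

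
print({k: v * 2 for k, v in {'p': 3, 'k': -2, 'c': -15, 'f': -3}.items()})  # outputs {'p': 6, 'k': -4, 'c': -30, 'f': -6}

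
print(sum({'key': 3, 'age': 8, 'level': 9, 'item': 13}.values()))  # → 33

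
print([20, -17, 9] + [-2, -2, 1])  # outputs [20, -17, 9, -2, -2, 1]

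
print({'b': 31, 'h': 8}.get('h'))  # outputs 8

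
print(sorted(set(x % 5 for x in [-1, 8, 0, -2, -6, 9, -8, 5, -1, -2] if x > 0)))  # [0, 3, 4]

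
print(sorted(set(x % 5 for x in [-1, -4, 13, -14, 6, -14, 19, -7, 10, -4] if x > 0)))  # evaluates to [0, 1, 3, 4]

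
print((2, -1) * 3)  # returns (2, -1, 2, -1, 2, -1)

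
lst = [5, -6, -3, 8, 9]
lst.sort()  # [-6, -3, 5, 8, 9]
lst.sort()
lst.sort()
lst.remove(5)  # [-6, -3, 8, 9]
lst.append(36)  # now [-6, -3, 8, 9, 36]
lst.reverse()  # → [36, 9, 8, -3, -6]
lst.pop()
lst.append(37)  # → [36, 9, 8, -3, 37]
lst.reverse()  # [37, -3, 8, 9, 36]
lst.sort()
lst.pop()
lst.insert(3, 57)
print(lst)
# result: [-3, 8, 9, 57, 36]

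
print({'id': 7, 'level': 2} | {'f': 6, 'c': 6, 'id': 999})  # {'id': 999, 'level': 2, 'f': 6, 'c': 6}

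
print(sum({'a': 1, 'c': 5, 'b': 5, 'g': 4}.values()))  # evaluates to 15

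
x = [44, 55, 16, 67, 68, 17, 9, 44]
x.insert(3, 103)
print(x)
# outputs [44, 55, 16, 103, 67, 68, 17, 9, 44]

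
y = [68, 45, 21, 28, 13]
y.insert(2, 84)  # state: [68, 45, 84, 21, 28, 13]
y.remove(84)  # [68, 45, 21, 28, 13]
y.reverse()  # [13, 28, 21, 45, 68]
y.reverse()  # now [68, 45, 21, 28, 13]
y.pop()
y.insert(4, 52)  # [68, 45, 21, 28, 52]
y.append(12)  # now [68, 45, 21, 28, 52, 12]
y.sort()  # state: [12, 21, 28, 45, 52, 68]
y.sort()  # [12, 21, 28, 45, 52, 68]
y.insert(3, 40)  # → [12, 21, 28, 40, 45, 52, 68]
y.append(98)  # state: [12, 21, 28, 40, 45, 52, 68, 98]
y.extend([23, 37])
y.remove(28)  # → [12, 21, 40, 45, 52, 68, 98, 23, 37]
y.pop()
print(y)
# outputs [12, 21, 40, 45, 52, 68, 98, 23]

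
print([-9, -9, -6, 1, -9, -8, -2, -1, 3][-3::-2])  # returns [-2, -9, -6, -9]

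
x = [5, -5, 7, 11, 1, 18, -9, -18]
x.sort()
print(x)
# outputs [-18, -9, -5, 1, 5, 7, 11, 18]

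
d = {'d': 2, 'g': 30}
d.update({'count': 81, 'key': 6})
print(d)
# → {'d': 2, 'g': 30, 'count': 81, 'key': 6}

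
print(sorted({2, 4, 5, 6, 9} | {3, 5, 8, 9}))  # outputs [2, 3, 4, 5, 6, 8, 9]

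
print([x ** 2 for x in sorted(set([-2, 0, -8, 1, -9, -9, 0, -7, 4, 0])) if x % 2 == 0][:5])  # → [64, 4, 0, 16]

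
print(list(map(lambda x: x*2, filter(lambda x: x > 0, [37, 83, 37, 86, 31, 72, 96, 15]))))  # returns [74, 166, 74, 172, 62, 144, 192, 30]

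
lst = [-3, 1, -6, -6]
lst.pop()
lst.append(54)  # [-3, 1, -6, 54]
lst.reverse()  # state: [54, -6, 1, -3]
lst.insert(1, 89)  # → [54, 89, -6, 1, -3]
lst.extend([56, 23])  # [54, 89, -6, 1, -3, 56, 23]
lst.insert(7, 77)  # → [54, 89, -6, 1, -3, 56, 23, 77]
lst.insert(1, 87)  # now [54, 87, 89, -6, 1, -3, 56, 23, 77]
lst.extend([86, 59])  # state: [54, 87, 89, -6, 1, -3, 56, 23, 77, 86, 59]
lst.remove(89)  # [54, 87, -6, 1, -3, 56, 23, 77, 86, 59]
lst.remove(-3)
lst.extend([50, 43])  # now [54, 87, -6, 1, 56, 23, 77, 86, 59, 50, 43]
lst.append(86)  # [54, 87, -6, 1, 56, 23, 77, 86, 59, 50, 43, 86]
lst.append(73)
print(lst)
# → [54, 87, -6, 1, 56, 23, 77, 86, 59, 50, 43, 86, 73]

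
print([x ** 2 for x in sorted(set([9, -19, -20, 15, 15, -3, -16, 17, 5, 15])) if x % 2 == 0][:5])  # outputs [400, 256]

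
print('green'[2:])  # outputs een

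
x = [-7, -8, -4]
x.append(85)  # [-7, -8, -4, 85]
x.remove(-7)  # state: [-8, -4, 85]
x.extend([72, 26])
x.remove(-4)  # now [-8, 85, 72, 26]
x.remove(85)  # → [-8, 72, 26]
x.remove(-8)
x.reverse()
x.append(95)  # [26, 72, 95]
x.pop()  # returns 95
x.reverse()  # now [72, 26]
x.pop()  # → 26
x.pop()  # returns 72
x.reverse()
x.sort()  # []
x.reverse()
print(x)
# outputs []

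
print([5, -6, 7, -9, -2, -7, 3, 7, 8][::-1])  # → [8, 7, 3, -7, -2, -9, 7, -6, 5]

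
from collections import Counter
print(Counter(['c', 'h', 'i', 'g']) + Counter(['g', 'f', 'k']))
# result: Counter({'g': 2, 'c': 1, 'h': 1, 'i': 1, 'f': 1, 'k': 1})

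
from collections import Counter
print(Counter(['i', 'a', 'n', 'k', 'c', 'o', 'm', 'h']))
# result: Counter({'i': 1, 'a': 1, 'n': 1, 'k': 1, 'c': 1, 'o': 1, 'm': 1, 'h': 1})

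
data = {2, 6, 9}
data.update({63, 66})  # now {2, 6, 9, 63, 66}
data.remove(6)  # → {2, 9, 63, 66}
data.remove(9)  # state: {2, 63, 66}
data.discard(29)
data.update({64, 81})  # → {2, 63, 64, 66, 81}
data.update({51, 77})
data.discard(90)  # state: {2, 51, 63, 64, 66, 77, 81}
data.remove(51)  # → {2, 63, 64, 66, 77, 81}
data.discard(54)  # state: {2, 63, 64, 66, 77, 81}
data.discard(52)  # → {2, 63, 64, 66, 77, 81}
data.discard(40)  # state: {2, 63, 64, 66, 77, 81}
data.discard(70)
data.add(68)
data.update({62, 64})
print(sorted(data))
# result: [2, 62, 63, 64, 66, 68, 77, 81]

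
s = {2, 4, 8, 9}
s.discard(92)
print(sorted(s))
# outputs [2, 4, 8, 9]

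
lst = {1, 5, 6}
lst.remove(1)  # {5, 6}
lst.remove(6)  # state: {5}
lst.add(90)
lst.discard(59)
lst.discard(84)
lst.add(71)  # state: {5, 71, 90}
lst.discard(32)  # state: {5, 71, 90}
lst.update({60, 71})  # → {5, 60, 71, 90}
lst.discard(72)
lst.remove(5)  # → {60, 71, 90}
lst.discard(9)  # {60, 71, 90}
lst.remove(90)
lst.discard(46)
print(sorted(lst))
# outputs [60, 71]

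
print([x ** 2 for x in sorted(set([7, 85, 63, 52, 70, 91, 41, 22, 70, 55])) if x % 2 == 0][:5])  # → [484, 2704, 4900]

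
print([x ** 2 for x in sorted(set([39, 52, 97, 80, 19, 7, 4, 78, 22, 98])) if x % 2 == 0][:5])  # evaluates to [16, 484, 2704, 6084, 6400]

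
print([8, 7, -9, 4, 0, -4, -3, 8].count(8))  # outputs 2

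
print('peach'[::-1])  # hcaep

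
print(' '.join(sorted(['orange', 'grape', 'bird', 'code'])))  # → bird code grape orange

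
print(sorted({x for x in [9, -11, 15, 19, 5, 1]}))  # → [-11, 1, 5, 9, 15, 19]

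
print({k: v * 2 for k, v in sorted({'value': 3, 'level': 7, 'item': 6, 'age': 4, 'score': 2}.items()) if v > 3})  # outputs {'age': 8, 'item': 12, 'level': 14}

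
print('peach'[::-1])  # hcaep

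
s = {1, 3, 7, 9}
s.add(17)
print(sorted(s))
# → [1, 3, 7, 9, 17]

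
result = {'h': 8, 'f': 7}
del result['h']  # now {'f': 7}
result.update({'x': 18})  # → {'f': 7, 'x': 18}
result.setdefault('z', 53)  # 53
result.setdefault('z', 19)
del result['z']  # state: {'f': 7, 'x': 18}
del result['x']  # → {'f': 7}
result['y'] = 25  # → {'f': 7, 'y': 25}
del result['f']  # {'y': 25}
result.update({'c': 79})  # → {'y': 25, 'c': 79}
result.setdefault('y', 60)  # 25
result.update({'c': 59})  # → {'y': 25, 'c': 59}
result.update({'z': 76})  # {'y': 25, 'c': 59, 'z': 76}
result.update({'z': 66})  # {'y': 25, 'c': 59, 'z': 66}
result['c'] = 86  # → {'y': 25, 'c': 86, 'z': 66}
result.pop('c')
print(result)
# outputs {'y': 25, 'z': 66}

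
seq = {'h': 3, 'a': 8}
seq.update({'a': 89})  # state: {'h': 3, 'a': 89}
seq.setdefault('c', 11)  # 11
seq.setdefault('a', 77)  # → 89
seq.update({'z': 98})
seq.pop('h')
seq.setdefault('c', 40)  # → 11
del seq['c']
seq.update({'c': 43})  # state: {'a': 89, 'z': 98, 'c': 43}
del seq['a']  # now {'z': 98, 'c': 43}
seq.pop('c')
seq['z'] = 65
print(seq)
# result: {'z': 65}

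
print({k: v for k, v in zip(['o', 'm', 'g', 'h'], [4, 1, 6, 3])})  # {'o': 4, 'm': 1, 'g': 6, 'h': 3}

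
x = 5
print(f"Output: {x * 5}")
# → Output: 25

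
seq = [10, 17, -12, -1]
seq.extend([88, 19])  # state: [10, 17, -12, -1, 88, 19]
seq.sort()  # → [-12, -1, 10, 17, 19, 88]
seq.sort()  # [-12, -1, 10, 17, 19, 88]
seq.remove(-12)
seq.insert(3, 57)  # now [-1, 10, 17, 57, 19, 88]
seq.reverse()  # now [88, 19, 57, 17, 10, -1]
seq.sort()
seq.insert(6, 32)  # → [-1, 10, 17, 19, 57, 88, 32]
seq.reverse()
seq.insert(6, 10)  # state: [32, 88, 57, 19, 17, 10, 10, -1]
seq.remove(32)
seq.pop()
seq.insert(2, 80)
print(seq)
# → [88, 57, 80, 19, 17, 10, 10]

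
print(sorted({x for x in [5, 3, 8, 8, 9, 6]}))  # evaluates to [3, 5, 6, 8, 9]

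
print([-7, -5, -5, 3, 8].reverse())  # None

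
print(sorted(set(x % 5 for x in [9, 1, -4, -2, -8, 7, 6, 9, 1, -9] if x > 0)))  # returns [1, 2, 4]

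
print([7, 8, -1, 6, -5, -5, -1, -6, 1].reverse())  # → None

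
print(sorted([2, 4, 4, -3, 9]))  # [-3, 2, 4, 4, 9]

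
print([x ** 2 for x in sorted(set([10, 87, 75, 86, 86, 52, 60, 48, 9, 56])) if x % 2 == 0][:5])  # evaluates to [100, 2304, 2704, 3136, 3600]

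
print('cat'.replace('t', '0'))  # ca0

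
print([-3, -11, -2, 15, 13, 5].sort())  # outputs None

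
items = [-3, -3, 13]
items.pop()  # 13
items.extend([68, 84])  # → [-3, -3, 68, 84]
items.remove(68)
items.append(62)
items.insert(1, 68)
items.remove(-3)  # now [68, -3, 84, 62]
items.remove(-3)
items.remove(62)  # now [68, 84]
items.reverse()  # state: [84, 68]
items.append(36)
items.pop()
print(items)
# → [84, 68]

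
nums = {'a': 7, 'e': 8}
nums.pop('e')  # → 8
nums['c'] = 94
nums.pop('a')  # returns 7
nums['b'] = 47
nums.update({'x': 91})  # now {'c': 94, 'b': 47, 'x': 91}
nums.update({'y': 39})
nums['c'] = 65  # {'c': 65, 'b': 47, 'x': 91, 'y': 39}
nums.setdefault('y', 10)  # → 39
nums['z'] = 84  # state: {'c': 65, 'b': 47, 'x': 91, 'y': 39, 'z': 84}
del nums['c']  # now {'b': 47, 'x': 91, 'y': 39, 'z': 84}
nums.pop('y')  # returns 39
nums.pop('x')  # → 91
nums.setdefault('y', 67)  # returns 67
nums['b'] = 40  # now {'b': 40, 'z': 84, 'y': 67}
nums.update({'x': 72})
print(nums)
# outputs {'b': 40, 'z': 84, 'y': 67, 'x': 72}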